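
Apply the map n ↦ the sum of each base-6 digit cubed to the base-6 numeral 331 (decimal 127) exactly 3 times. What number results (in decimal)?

127 = (3,3,1)_6 → 3³ + 3³ + 1³ = 27 + 27 + 1 = 55
55 = (1,3,1)_6 → 1³ + 3³ + 1³ = 1 + 27 + 1 = 29
29 = (4,5)_6 → 4³ + 5³ = 64 + 125 = 189

189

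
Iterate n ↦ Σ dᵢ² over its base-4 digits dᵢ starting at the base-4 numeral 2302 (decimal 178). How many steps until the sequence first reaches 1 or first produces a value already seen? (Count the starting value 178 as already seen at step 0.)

178 = (2,3,0,2)_4 → 17
17 = (1,0,1)_4 → 2
2 = (2)_4 → 4
4 = (1,0)_4 → 1  — reached 1.
That took 4 steps.

4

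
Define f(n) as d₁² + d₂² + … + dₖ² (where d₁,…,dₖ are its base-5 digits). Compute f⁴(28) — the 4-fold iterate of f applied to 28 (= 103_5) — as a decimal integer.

10

28 = (1,0,3)_5 → 1² + 0² + 3² = 10
10 = (2,0)_5 → 2² + 0² = 4
4 = (4)_5 → 4² = 16
16 = (3,1)_5 → 3² + 1² = 10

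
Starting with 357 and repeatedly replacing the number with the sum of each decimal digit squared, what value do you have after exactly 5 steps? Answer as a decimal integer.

357 → 3² + 5² + 7² = 9 + 25 + 49 = 83
83 → 8² + 3² = 64 + 9 = 73
73 → 7² + 3² = 49 + 9 = 58
58 → 5² + 8² = 25 + 64 = 89
89 → 8² + 9² = 64 + 81 = 145

145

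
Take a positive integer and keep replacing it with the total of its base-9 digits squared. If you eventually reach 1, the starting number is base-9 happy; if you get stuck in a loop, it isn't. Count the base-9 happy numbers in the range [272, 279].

272: 272 → 22 → 20 → 8 → 64 → 50 → 50  (repeats 50)
273: 273 → 27 → 9 → 1  (reaches 1)
274: 274 → 34 → 58 → 52 → 74 → 68 → 74  (repeats 74)
275: 275 → 43 → 65 → 53 → 89 → 65  (repeats 65)
276: 276 → 54 → 36 → 16 → 50 → 50  (repeats 50)
277: 277 → 67 → 65 → 53 → 89 → 65  (repeats 65)
278: 278 → 82 → 2 → 4 → 16 → 50 → 50  (repeats 50)
279: 279 → 25 → 53 → 89 → 65 → 53  (repeats 53)
base-9 happy: 273

1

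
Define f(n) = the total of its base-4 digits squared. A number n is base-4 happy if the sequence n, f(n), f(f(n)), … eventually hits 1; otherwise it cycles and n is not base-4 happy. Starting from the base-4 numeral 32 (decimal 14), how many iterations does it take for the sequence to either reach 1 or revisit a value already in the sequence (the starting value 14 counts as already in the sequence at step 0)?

5

14 = (3,2)_4 → 3² + 2² = 9 + 4 = 13
13 = (3,1)_4 → 3² + 1² = 9 + 1 = 10
10 = (2,2)_4 → 2² + 2² = 4 + 4 = 8
8 = (2,0)_4 → 2² + 0² = 4 + 0 = 4
4 = (1,0)_4 → 1² + 0² = 1 + 0 = 1  — reached 1.
That took 5 steps.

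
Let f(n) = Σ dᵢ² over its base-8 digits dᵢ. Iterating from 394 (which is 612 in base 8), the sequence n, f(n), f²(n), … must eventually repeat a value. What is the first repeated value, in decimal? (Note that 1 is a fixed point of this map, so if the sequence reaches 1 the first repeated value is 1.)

394 = (6,1,2)_8 → 6² + 1² + 2² = 36 + 1 + 4 = 41
41 = (5,1)_8 → 5² + 1² = 25 + 1 = 26
26 = (3,2)_8 → 3² + 2² = 9 + 4 = 13
13 = (1,5)_8 → 1² + 5² = 1 + 25 = 26  — 26 already appeared earlier.

26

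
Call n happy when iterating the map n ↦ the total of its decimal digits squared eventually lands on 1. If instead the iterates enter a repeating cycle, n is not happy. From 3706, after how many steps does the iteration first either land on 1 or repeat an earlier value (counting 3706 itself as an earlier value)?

3706 → 94
94 → 97
97 → 130
130 → 10
10 → 1  — reached 1.
That took 5 steps.

5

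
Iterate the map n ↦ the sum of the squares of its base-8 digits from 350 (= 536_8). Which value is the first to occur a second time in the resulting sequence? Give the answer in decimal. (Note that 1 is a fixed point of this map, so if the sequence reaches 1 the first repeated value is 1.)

26

350 = (5,3,6)_8 → 5² + 3² + 6² = 70
70 = (1,0,6)_8 → 1² + 0² + 6² = 37
37 = (4,5)_8 → 4² + 5² = 41
41 = (5,1)_8 → 5² + 1² = 26
26 = (3,2)_8 → 3² + 2² = 13
13 = (1,5)_8 → 1² + 5² = 26  — 26 already appeared earlier.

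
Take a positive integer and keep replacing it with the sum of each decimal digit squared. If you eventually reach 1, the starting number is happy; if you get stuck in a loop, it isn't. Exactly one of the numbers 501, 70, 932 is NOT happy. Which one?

501: 501 → 26 → 40 → 16 → 37 → 58 → 89 → 145 → 42 → 20 → 4 → 16  — repeats 16 (not happy)
70: 70 → 49 → 97 → 130 → 10 → 1  — reaches 1 (happy)
932: 932 → 94 → 97 → 130 → 10 → 1  — reaches 1 (happy)

501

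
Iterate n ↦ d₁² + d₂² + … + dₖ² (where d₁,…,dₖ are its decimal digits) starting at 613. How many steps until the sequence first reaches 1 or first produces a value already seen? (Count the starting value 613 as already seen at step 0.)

13

613 → 6² + 1² + 3² = 46
46 → 4² + 6² = 52
52 → 5² + 2² = 29
29 → 2² + 9² = 85
85 → 8² + 5² = 89
89 → 8² + 9² = 145
145 → 1² + 4² + 5² = 42
42 → 4² + 2² = 20
20 → 2² + 0² = 4
4 → 4² = 16
16 → 1² + 6² = 37
37 → 3² + 7² = 58
58 → 5² + 8² = 89  — 89 repeats.
That took 13 steps.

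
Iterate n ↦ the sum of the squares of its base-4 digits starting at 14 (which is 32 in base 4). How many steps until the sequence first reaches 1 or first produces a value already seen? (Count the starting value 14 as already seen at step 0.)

14 = (3,2)_4 → 3² + 2² = 13
13 = (3,1)_4 → 3² + 1² = 10
10 = (2,2)_4 → 2² + 2² = 8
8 = (2,0)_4 → 2² + 0² = 4
4 = (1,0)_4 → 1² + 0² = 1  — reached 1.
That took 5 steps.

5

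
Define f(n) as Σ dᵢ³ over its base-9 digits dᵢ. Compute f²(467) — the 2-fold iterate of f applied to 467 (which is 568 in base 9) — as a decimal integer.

467 = (5,6,8)_9 → 5³ + 6³ + 8³ = 125 + 216 + 512 = 853
853 = (1,1,4,7)_9 → 1³ + 1³ + 4³ + 7³ = 1 + 1 + 64 + 343 = 409

409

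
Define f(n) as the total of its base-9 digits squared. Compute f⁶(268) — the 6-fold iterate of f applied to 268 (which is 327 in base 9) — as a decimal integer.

50

268 = (3,2,7)_9 → 3² + 2² + 7² = 9 + 4 + 49 = 62
62 = (6,8)_9 → 6² + 8² = 36 + 64 = 100
100 = (1,2,1)_9 → 1² + 2² + 1² = 1 + 4 + 1 = 6
6 = (6)_9 → 6² = 36
36 = (4,0)_9 → 4² + 0² = 16 + 0 = 16
16 = (1,7)_9 → 1² + 7² = 1 + 49 = 50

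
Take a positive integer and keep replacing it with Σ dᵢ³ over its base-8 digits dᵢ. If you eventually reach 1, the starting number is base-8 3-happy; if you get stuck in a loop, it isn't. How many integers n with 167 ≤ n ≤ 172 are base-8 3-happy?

167: 167 → 415 → 586 → 11 → 28 → 91 → 55 → 559 → 469 → 476 → 434 → 440 → 559  — not base-8 3-happy
168: 168 → 133 → 133  — not base-8 3-happy
169: 169 → 134 → 224 → 91 → 55 → 559 → 469 → 476 → 434 → 440 → 559  — not base-8 3-happy
170: 170 → 141 → 134 → 224 → 91 → 55 → 559 → 469 → 476 → 434 → 440 → 559  — not base-8 3-happy
171: 171 → 160 → 72 → 2 → 8 → 1  — base-8 3-happy
172: 172 → 197 → 152 → 35 → 91 → 55 → 559 → 469 → 476 → 434 → 440 → 559  — not base-8 3-happy
base-8 3-happy: 171

1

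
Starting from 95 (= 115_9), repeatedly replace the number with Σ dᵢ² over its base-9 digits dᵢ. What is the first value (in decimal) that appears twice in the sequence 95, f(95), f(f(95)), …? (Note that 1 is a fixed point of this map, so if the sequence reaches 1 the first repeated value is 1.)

95 = (1,1,5)_9 → 1² + 1² + 5² = 27
27 = (3,0)_9 → 3² + 0² = 9
9 = (1,0)_9 → 1² + 0² = 1  — reached the fixed point 1.
1 → 1, so 1 is the first repeated value.

1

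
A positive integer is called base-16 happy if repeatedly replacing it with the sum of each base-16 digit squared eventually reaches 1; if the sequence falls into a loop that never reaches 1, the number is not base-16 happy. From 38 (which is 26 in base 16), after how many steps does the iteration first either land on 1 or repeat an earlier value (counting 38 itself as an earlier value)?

6

38 = (2,6)_16 → 2² + 6² = 40
40 = (2,8)_16 → 2² + 8² = 68
68 = (4,4)_16 → 4² + 4² = 32
32 = (2,0)_16 → 2² + 0² = 4
4 = (4)_16 → 4² = 16
16 = (1,0)_16 → 1² + 0² = 1  — reached 1.
That took 6 steps.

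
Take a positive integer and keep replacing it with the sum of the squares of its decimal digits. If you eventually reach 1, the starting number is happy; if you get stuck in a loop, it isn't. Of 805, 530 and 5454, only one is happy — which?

5454

805: 805 → 89 → 145 → 42 → 20 → 4 → 16 → 37 → 58 → 89  — repeats 89 (not happy)
530: 530 → 34 → 25 → 29 → 85 → 89 → 145 → 42 → 20 → 4 → 16 → 37 → 58 → 89  — repeats 89 (not happy)
5454: 5454 → 82 → 68 → 100 → 1  — reaches 1 (happy)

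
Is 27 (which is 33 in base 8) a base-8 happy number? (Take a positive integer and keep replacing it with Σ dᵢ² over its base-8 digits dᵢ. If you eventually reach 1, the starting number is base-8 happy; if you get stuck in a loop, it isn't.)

base-8 happy

27 = (3,3)_8 → 3² + 3² = 18
18 = (2,2)_8 → 2² + 2² = 8
8 = (1,0)_8 → 1² + 0² = 1  — reached 1.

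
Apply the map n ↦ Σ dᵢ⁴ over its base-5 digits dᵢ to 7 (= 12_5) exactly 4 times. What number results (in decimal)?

353

7 = (1,2)_5 → 1⁴ + 2⁴ = 1 + 16 = 17
17 = (3,2)_5 → 3⁴ + 2⁴ = 81 + 16 = 97
97 = (3,4,2)_5 → 3⁴ + 4⁴ + 2⁴ = 81 + 256 + 16 = 353
353 = (2,4,0,3)_5 → 2⁴ + 4⁴ + 0⁴ + 3⁴ = 16 + 256 + 0 + 81 = 353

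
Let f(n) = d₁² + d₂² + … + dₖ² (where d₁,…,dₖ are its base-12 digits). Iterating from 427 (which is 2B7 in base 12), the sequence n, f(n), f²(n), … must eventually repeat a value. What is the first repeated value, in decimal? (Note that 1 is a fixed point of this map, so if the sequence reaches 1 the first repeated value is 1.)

427 = (2,11,7)_12 → 2² + 11² + 7² = 4 + 121 + 49 = 174
174 = (1,2,6)_12 → 1² + 2² + 6² = 1 + 4 + 36 = 41
41 = (3,5)_12 → 3² + 5² = 9 + 25 = 34
34 = (2,10)_12 → 2² + 10² = 4 + 100 = 104
104 = (8,8)_12 → 8² + 8² = 64 + 64 = 128
128 = (10,8)_12 → 10² + 8² = 100 + 64 = 164
164 = (1,1,8)_12 → 1² + 1² + 8² = 1 + 1 + 64 = 66
66 = (5,6)_12 → 5² + 6² = 25 + 36 = 61
61 = (5,1)_12 → 5² + 1² = 25 + 1 = 26
26 = (2,2)_12 → 2² + 2² = 4 + 4 = 8
8 = (8)_12 → 8² = 64
64 = (5,4)_12 → 5² + 4² = 25 + 16 = 41  — 41 already appeared earlier.

41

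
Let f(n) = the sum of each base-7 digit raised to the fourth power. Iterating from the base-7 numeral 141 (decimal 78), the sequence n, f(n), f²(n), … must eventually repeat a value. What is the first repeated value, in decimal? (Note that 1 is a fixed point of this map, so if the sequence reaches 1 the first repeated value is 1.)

258

78 = (1,4,1)_7 → 1⁴ + 4⁴ + 1⁴ = 1 + 256 + 1 = 258
258 = (5,1,6)_7 → 5⁴ + 1⁴ + 6⁴ = 625 + 1 + 1296 = 1922
1922 = (5,4,1,4)_7 → 5⁴ + 4⁴ + 1⁴ + 4⁴ = 625 + 256 + 1 + 256 = 1138
1138 = (3,2,1,4)_7 → 3⁴ + 2⁴ + 1⁴ + 4⁴ = 81 + 16 + 1 + 256 = 354
354 = (1,0,1,4)_7 → 1⁴ + 0⁴ + 1⁴ + 4⁴ = 1 + 0 + 1 + 256 = 258  — 258 already appeared earlier.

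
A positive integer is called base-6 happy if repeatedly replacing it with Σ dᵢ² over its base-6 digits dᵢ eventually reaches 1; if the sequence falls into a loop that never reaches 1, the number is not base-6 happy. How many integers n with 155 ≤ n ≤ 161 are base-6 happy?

155: 155 → 42 → 2 → 4 → 16 → 20 → 13 → 5 → 25 → 17 → 29 → 41 → 26 → 20  — not base-6 happy
156: 156 → 20 → 13 → 5 → 25 → 17 → 29 → 41 → 26 → 20  — not base-6 happy
157: 157 → 21 → 18 → 9 → 10 → 17 → 29 → 41 → 26 → 20 → 13 → 5 → 25 → 17  — not base-6 happy
158: 158 → 24 → 16 → 20 → 13 → 5 → 25 → 17 → 29 → 41 → 26 → 20  — not base-6 happy
159: 159 → 29 → 41 → 26 → 20 → 13 → 5 → 25 → 17 → 29  — not base-6 happy
160: 160 → 36 → 1  — base-6 happy
161: 161 → 45 → 11 → 26 → 20 → 13 → 5 → 25 → 17 → 29 → 41 → 26  — not base-6 happy
base-6 happy: 160

1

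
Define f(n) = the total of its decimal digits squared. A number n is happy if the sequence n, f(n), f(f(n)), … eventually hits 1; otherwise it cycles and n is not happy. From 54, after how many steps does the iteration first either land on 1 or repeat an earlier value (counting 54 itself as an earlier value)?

15

54 → 41
41 → 17
17 → 50
50 → 25
25 → 29
29 → 85
85 → 89
89 → 145
145 → 42
42 → 20
20 → 4
4 → 16
16 → 37
37 → 58
58 → 89  — 89 repeats.
That took 15 steps.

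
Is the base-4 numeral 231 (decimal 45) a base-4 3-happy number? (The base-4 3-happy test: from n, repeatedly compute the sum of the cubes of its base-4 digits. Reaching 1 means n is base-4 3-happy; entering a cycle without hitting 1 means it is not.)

45 = (2,3,1)_4 → 2³ + 3³ + 1³ = 8 + 27 + 1 = 36
36 = (2,1,0)_4 → 2³ + 1³ + 0³ = 8 + 1 + 0 = 9
9 = (2,1)_4 → 2³ + 1³ = 8 + 1 = 9  — 9 already seen; the sequence cycles without reaching 1.

not base-4 3-happy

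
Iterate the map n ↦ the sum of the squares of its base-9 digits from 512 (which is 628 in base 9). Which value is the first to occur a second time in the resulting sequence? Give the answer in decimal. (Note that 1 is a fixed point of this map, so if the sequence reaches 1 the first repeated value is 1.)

512 = (6,2,8)_9 → 6² + 2² + 8² = 104
104 = (1,2,5)_9 → 1² + 2² + 5² = 30
30 = (3,3)_9 → 3² + 3² = 18
18 = (2,0)_9 → 2² + 0² = 4
4 = (4)_9 → 4² = 16
16 = (1,7)_9 → 1² + 7² = 50
50 = (5,5)_9 → 5² + 5² = 50  — 50 already appeared earlier.

50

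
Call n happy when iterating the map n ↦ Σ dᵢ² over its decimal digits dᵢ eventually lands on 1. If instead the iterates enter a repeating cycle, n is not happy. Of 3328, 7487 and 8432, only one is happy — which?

3328: 3328 → 86 → 100 → 1  — reaches 1 (happy)
7487: 7487 → 178 → 114 → 18 → 65 → 61 → 37 → 58 → 89 → 145 → 42 → 20 → 4 → 16 → 37  — repeats 37 (not happy)
8432: 8432 → 93 → 90 → 81 → 65 → 61 → 37 → 58 → 89 → 145 → 42 → 20 → 4 → 16 → 37  — repeats 37 (not happy)

3328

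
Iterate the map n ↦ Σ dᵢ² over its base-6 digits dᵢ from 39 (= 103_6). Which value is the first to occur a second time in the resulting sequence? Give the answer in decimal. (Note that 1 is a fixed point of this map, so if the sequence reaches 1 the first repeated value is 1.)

39 = (1,0,3)_6 → 1² + 0² + 3² = 1 + 0 + 9 = 10
10 = (1,4)_6 → 1² + 4² = 1 + 16 = 17
17 = (2,5)_6 → 2² + 5² = 4 + 25 = 29
29 = (4,5)_6 → 4² + 5² = 16 + 25 = 41
41 = (1,0,5)_6 → 1² + 0² + 5² = 1 + 0 + 25 = 26
26 = (4,2)_6 → 4² + 2² = 16 + 4 = 20
20 = (3,2)_6 → 3² + 2² = 9 + 4 = 13
13 = (2,1)_6 → 2² + 1² = 4 + 1 = 5
5 = (5)_6 → 5² = 25
25 = (4,1)_6 → 4² + 1² = 16 + 1 = 17  — 17 already appeared earlier.

17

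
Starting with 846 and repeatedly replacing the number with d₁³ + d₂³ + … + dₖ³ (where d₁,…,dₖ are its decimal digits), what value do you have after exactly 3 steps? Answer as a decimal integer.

846 → 8³ + 4³ + 6³ = 792
792 → 7³ + 9³ + 2³ = 1080
1080 → 1³ + 0³ + 8³ + 0³ = 513

513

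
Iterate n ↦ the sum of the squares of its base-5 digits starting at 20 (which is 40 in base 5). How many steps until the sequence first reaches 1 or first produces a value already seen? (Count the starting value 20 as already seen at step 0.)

4

20 = (4,0)_5 → 4² + 0² = 16
16 = (3,1)_5 → 3² + 1² = 10
10 = (2,0)_5 → 2² + 0² = 4
4 = (4)_5 → 4² = 16  — 16 repeats.
That took 4 steps.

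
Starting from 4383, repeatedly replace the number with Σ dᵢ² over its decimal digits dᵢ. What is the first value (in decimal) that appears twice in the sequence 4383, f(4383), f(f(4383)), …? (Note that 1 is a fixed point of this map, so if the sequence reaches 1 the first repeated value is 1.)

4383 → 4² + 3² + 8² + 3² = 98
98 → 9² + 8² = 145
145 → 1² + 4² + 5² = 42
42 → 4² + 2² = 20
20 → 2² + 0² = 4
4 → 4² = 16
16 → 1² + 6² = 37
37 → 3² + 7² = 58
58 → 5² + 8² = 89
89 → 8² + 9² = 145  — 145 already appeared earlier.

145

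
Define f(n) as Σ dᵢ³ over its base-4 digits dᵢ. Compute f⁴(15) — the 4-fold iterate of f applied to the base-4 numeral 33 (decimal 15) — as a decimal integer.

15 = (3,3)_4 → 54
54 = (3,1,2)_4 → 36
36 = (2,1,0)_4 → 9
9 = (2,1)_4 → 9

9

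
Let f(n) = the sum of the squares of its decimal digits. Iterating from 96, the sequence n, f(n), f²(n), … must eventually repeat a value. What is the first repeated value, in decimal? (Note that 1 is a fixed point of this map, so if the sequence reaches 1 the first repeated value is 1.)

16

96 → 9² + 6² = 81 + 36 = 117
117 → 1² + 1² + 7² = 1 + 1 + 49 = 51
51 → 5² + 1² = 25 + 1 = 26
26 → 2² + 6² = 4 + 36 = 40
40 → 4² + 0² = 16 + 0 = 16
16 → 1² + 6² = 1 + 36 = 37
37 → 3² + 7² = 9 + 49 = 58
58 → 5² + 8² = 25 + 64 = 89
89 → 8² + 9² = 64 + 81 = 145
145 → 1² + 4² + 5² = 1 + 16 + 25 = 42
42 → 4² + 2² = 16 + 4 = 20
20 → 2² + 0² = 4 + 0 = 4
4 → 4² = 16  — 16 already appeared earlier.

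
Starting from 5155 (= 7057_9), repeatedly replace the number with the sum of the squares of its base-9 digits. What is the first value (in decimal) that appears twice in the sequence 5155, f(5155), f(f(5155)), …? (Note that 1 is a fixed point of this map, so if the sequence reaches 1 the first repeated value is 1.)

5155 = (7,0,5,7)_9 → 123
123 = (1,4,6)_9 → 53
53 = (5,8)_9 → 89
89 = (1,0,8)_9 → 65
65 = (7,2)_9 → 53  — 53 already appeared earlier.

53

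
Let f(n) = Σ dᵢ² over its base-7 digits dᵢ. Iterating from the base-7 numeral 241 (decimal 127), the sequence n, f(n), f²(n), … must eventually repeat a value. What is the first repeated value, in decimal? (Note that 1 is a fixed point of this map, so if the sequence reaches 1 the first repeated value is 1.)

25

127 = (2,4,1)_7 → 2² + 4² + 1² = 21
21 = (3,0)_7 → 3² + 0² = 9
9 = (1,2)_7 → 1² + 2² = 5
5 = (5)_7 → 5² = 25
25 = (3,4)_7 → 3² + 4² = 25  — 25 already appeared earlier.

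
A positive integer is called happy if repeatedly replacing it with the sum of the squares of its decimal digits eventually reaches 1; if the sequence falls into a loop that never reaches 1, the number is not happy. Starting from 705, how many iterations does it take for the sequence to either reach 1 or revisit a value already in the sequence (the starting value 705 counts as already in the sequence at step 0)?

12

705 → 7² + 0² + 5² = 49 + 0 + 25 = 74
74 → 7² + 4² = 49 + 16 = 65
65 → 6² + 5² = 36 + 25 = 61
61 → 6² + 1² = 36 + 1 = 37
37 → 3² + 7² = 9 + 49 = 58
58 → 5² + 8² = 25 + 64 = 89
89 → 8² + 9² = 64 + 81 = 145
145 → 1² + 4² + 5² = 1 + 16 + 25 = 42
42 → 4² + 2² = 16 + 4 = 20
20 → 2² + 0² = 4 + 0 = 4
4 → 4² = 16
16 → 1² + 6² = 1 + 36 = 37  — 37 repeats.
That took 12 steps.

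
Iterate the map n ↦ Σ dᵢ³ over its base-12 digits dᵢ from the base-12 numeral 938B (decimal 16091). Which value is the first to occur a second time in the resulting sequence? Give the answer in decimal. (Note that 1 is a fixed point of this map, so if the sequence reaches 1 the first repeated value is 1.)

1539

16091 = (9,3,8,11)_12 → 9³ + 3³ + 8³ + 11³ = 2599
2599 = (1,6,0,7)_12 → 1³ + 6³ + 0³ + 7³ = 560
560 = (3,10,8)_12 → 3³ + 10³ + 8³ = 1539
1539 = (10,8,3)_12 → 10³ + 8³ + 3³ = 1539  — 1539 already appeared earlier.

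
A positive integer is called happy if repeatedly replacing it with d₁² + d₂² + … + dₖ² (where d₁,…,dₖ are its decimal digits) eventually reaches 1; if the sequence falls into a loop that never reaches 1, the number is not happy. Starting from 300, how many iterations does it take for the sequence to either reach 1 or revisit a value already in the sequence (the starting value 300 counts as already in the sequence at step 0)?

13

300 → 3² + 0² + 0² = 9 + 0 + 0 = 9
9 → 9² = 81
81 → 8² + 1² = 64 + 1 = 65
65 → 6² + 5² = 36 + 25 = 61
61 → 6² + 1² = 36 + 1 = 37
37 → 3² + 7² = 9 + 49 = 58
58 → 5² + 8² = 25 + 64 = 89
89 → 8² + 9² = 64 + 81 = 145
145 → 1² + 4² + 5² = 1 + 16 + 25 = 42
42 → 4² + 2² = 16 + 4 = 20
20 → 2² + 0² = 4 + 0 = 4
4 → 4² = 16
16 → 1² + 6² = 1 + 36 = 37  — 37 repeats.
That took 13 steps.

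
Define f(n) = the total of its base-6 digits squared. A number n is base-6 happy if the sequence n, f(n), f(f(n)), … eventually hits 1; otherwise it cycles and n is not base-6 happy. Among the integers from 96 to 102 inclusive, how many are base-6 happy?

1

96: 96 → 20 → 13 → 5 → 25 → 17 → 29 → 41 → 26 → 20  — not base-6 happy
97: 97 → 21 → 18 → 9 → 10 → 17 → 29 → 41 → 26 → 20 → 13 → 5 → 25 → 17  — not base-6 happy
98: 98 → 24 → 16 → 20 → 13 → 5 → 25 → 17 → 29 → 41 → 26 → 20  — not base-6 happy
99: 99 → 29 → 41 → 26 → 20 → 13 → 5 → 25 → 17 → 29  — not base-6 happy
100: 100 → 36 → 1  — base-6 happy
101: 101 → 45 → 11 → 26 → 20 → 13 → 5 → 25 → 17 → 29 → 41 → 26  — not base-6 happy
102: 102 → 29 → 41 → 26 → 20 → 13 → 5 → 25 → 17 → 29  — not base-6 happy
base-6 happy: 100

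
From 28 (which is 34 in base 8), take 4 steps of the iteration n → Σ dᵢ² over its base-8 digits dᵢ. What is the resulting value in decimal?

25

28 = (3,4)_8 → 3² + 4² = 25
25 = (3,1)_8 → 3² + 1² = 10
10 = (1,2)_8 → 1² + 2² = 5
5 = (5)_8 → 5² = 25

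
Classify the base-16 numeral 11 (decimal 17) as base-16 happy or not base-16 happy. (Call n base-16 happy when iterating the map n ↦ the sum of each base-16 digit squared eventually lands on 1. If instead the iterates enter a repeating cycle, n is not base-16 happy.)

base-16 happy

17 = (1,1)_16 → 1² + 1² = 1 + 1 = 2
2 = (2)_16 → 2² = 4
4 = (4)_16 → 4² = 16
16 = (1,0)_16 → 1² + 0² = 1 + 0 = 1  — reached 1.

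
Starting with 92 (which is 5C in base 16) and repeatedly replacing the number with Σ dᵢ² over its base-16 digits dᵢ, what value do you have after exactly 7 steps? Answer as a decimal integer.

169

92 = (5,12)_16 → 5² + 12² = 25 + 144 = 169
169 = (10,9)_16 → 10² + 9² = 100 + 81 = 181
181 = (11,5)_16 → 11² + 5² = 121 + 25 = 146
146 = (9,2)_16 → 9² + 2² = 81 + 4 = 85
85 = (5,5)_16 → 5² + 5² = 25 + 25 = 50
50 = (3,2)_16 → 3² + 2² = 9 + 4 = 13
13 = (13)_16 → 13² = 169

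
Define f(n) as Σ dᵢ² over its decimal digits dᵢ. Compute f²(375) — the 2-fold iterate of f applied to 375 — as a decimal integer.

73

375 → 3² + 7² + 5² = 9 + 49 + 25 = 83
83 → 8² + 3² = 64 + 9 = 73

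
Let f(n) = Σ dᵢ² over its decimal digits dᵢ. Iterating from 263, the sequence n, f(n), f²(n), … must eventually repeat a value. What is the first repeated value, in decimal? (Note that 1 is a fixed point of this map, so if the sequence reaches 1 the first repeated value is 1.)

1

263 → 2² + 6² + 3² = 4 + 36 + 9 = 49
49 → 4² + 9² = 16 + 81 = 97
97 → 9² + 7² = 81 + 49 = 130
130 → 1² + 3² + 0² = 1 + 9 + 0 = 10
10 → 1² + 0² = 1 + 0 = 1  — reached the fixed point 1.
1 → 1, so 1 is the first repeated value.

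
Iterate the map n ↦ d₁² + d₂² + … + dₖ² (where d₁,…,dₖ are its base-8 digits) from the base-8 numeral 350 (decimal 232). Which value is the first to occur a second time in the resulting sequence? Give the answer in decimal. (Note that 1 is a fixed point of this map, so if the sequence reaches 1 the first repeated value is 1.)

232 = (3,5,0)_8 → 3² + 5² + 0² = 34
34 = (4,2)_8 → 4² + 2² = 20
20 = (2,4)_8 → 2² + 4² = 20  — 20 already appeared earlier.

20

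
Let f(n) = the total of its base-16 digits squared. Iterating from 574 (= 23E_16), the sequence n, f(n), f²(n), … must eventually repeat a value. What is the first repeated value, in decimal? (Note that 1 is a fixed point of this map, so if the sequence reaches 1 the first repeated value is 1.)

169

574 = (2,3,14)_16 → 2² + 3² + 14² = 209
209 = (13,1)_16 → 13² + 1² = 170
170 = (10,10)_16 → 10² + 10² = 200
200 = (12,8)_16 → 12² + 8² = 208
208 = (13,0)_16 → 13² + 0² = 169
169 = (10,9)_16 → 10² + 9² = 181
181 = (11,5)_16 → 11² + 5² = 146
146 = (9,2)_16 → 9² + 2² = 85
85 = (5,5)_16 → 5² + 5² = 50
50 = (3,2)_16 → 3² + 2² = 13
13 = (13)_16 → 13² = 169  — 169 already appeared earlier.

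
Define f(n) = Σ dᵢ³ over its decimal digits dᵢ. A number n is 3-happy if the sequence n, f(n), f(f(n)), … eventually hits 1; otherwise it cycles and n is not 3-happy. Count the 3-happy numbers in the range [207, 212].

1

207: 207 → 351 → 153 → 153  — not 3-happy
208: 208 → 520 → 133 → 55 → 250 → 133  — not 3-happy
209: 209 → 737 → 713 → 371 → 371  — not 3-happy
210: 210 → 9 → 729 → 1080 → 513 → 153 → 153  — not 3-happy
211: 211 → 10 → 1  — 3-happy
212: 212 → 17 → 344 → 155 → 251 → 134 → 92 → 737 → 713 → 371 → 371  — not 3-happy
3-happy: 211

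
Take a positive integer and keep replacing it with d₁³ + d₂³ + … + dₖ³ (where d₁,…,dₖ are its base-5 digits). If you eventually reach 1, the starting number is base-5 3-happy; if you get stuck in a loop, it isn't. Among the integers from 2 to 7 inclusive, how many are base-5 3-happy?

1

2: 2 → 8 → 28 → 28  — not base-5 3-happy
3: 3 → 27 → 9 → 65 → 35 → 9  — not base-5 3-happy
4: 4 → 64 → 80 → 28 → 28  — not base-5 3-happy
5: 5 → 1  — base-5 3-happy
6: 6 → 2 → 8 → 28 → 28  — not base-5 3-happy
7: 7 → 9 → 65 → 35 → 9  — not base-5 3-happy
base-5 3-happy: 5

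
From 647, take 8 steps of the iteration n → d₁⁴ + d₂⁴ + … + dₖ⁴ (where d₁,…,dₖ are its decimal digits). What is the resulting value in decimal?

647 → 6⁴ + 4⁴ + 7⁴ = 1296 + 256 + 2401 = 3953
3953 → 3⁴ + 9⁴ + 5⁴ + 3⁴ = 81 + 6561 + 625 + 81 = 7348
7348 → 7⁴ + 3⁴ + 4⁴ + 8⁴ = 2401 + 81 + 256 + 4096 = 6834
6834 → 6⁴ + 8⁴ + 3⁴ + 4⁴ = 1296 + 4096 + 81 + 256 = 5729
5729 → 5⁴ + 7⁴ + 2⁴ + 9⁴ = 625 + 2401 + 16 + 6561 = 9603
9603 → 9⁴ + 6⁴ + 0⁴ + 3⁴ = 6561 + 1296 + 0 + 81 = 7938
7938 → 7⁴ + 9⁴ + 3⁴ + 8⁴ = 2401 + 6561 + 81 + 4096 = 13139
13139 → 1⁴ + 3⁴ + 1⁴ + 3⁴ + 9⁴ = 1 + 81 + 1 + 81 + 6561 = 6725

6725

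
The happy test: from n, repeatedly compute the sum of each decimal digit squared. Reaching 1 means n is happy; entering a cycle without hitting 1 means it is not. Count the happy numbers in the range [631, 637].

631: 631 → 46 → 52 → 29 → 85 → 89 → 145 → 42 → 20 → 4 → 16 → 37 → 58 → 89  — not happy
632: 632 → 49 → 97 → 130 → 10 → 1  — happy
633: 633 → 54 → 41 → 17 → 50 → 25 → 29 → 85 → 89 → 145 → 42 → 20 → 4 → 16 → 37 → 58 → 89  — not happy
634: 634 → 61 → 37 → 58 → 89 → 145 → 42 → 20 → 4 → 16 → 37  — not happy
635: 635 → 70 → 49 → 97 → 130 → 10 → 1  — happy
636: 636 → 81 → 65 → 61 → 37 → 58 → 89 → 145 → 42 → 20 → 4 → 16 → 37  — not happy
637: 637 → 94 → 97 → 130 → 10 → 1  — happy
happy: 632, 635, 637

3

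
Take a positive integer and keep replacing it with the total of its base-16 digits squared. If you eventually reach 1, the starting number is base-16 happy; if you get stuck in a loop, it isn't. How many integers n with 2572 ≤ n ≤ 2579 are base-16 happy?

2572: 2572 → 244 → 241 → 226 → 200 → 208 → 169 → 181 → 146 → 85 → 50 → 13 → 169  (repeats 169)
2573: 2573 → 269 → 170 → 200 → 208 → 169 → 181 → 146 → 85 → 50 → 13 → 169  (repeats 169)
2574: 2574 → 296 → 69 → 41 → 85 → 50 → 13 → 169 → 181 → 146 → 85  (repeats 85)
2575: 2575 → 325 → 42 → 104 → 100 → 52 → 25 → 82 → 29 → 170 → 200 → 208 → 169 → 181 → 146 → 85 → 50 → 13 → 169  (repeats 169)
2576: 2576 → 101 → 61 → 178 → 125 → 218 → 269 → 170 → 200 → 208 → 169 → 181 → 146 → 85 → 50 → 13 → 169  (repeats 169)
2577: 2577 → 102 → 72 → 80 → 25 → 82 → 29 → 170 → 200 → 208 → 169 → 181 → 146 → 85 → 50 → 13 → 169  (repeats 169)
2578: 2578 → 105 → 117 → 74 → 116 → 65 → 17 → 2 → 4 → 16 → 1  (reaches 1)
2579: 2579 → 110 → 232 → 260 → 17 → 2 → 4 → 16 → 1  (reaches 1)
base-16 happy: 2578, 2579

2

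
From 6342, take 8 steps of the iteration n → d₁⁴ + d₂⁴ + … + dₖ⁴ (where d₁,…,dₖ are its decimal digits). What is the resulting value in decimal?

6342 → 6⁴ + 3⁴ + 4⁴ + 2⁴ = 1649
1649 → 1⁴ + 6⁴ + 4⁴ + 9⁴ = 8114
8114 → 8⁴ + 1⁴ + 1⁴ + 4⁴ = 4354
4354 → 4⁴ + 3⁴ + 5⁴ + 4⁴ = 1218
1218 → 1⁴ + 2⁴ + 1⁴ + 8⁴ = 4114
4114 → 4⁴ + 1⁴ + 1⁴ + 4⁴ = 514
514 → 5⁴ + 1⁴ + 4⁴ = 882
882 → 8⁴ + 8⁴ + 2⁴ = 8208

8208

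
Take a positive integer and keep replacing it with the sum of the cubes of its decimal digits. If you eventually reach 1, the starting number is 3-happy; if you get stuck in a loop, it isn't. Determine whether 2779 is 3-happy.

2779 → 2³ + 7³ + 7³ + 9³ = 1423
1423 → 1³ + 4³ + 2³ + 3³ = 100
100 → 1³ + 0³ + 0³ = 1  — reached 1.

3-happy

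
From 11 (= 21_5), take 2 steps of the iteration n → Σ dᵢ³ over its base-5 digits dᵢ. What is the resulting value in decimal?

65

11 = (2,1)_5 → 2³ + 1³ = 8 + 1 = 9
9 = (1,4)_5 → 1³ + 4³ = 1 + 64 = 65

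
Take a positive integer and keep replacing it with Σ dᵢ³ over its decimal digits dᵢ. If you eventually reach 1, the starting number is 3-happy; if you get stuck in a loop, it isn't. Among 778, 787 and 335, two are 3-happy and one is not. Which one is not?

335

778: 778 → 1198 → 1243 → 100 → 1  — reaches 1 (3-happy)
787: 787 → 1198 → 1243 → 100 → 1  — reaches 1 (3-happy)
335: 335 → 179 → 1073 → 371 → 371  — repeats 371 (not 3-happy)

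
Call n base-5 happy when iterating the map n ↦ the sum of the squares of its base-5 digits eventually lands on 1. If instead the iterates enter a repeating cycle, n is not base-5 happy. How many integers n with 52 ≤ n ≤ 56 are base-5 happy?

1

52: 52 → 8 → 10 → 4 → 16 → 10  — not base-5 happy
53: 53 → 13 → 13  — not base-5 happy
54: 54 → 20 → 16 → 10 → 4 → 16  — not base-5 happy
55: 55 → 5 → 1  — base-5 happy
56: 56 → 6 → 2 → 4 → 16 → 10 → 4  — not base-5 happy
base-5 happy: 55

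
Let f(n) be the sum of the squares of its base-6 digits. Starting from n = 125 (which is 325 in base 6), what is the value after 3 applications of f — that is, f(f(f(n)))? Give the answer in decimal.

125 = (3,2,5)_6 → 3² + 2² + 5² = 38
38 = (1,0,2)_6 → 1² + 0² + 2² = 5
5 = (5)_6 → 5² = 25

25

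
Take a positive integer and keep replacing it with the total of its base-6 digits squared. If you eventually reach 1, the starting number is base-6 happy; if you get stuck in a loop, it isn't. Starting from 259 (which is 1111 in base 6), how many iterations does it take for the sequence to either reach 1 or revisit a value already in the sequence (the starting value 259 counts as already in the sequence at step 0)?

259 = (1,1,1,1)_6 → 4
4 = (4)_6 → 16
16 = (2,4)_6 → 20
20 = (3,2)_6 → 13
13 = (2,1)_6 → 5
5 = (5)_6 → 25
25 = (4,1)_6 → 17
17 = (2,5)_6 → 29
29 = (4,5)_6 → 41
41 = (1,0,5)_6 → 26
26 = (4,2)_6 → 20  — 20 repeats.
That took 11 steps.

11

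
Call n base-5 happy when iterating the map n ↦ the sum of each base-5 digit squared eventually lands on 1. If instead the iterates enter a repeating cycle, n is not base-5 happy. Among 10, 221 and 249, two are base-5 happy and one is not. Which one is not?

10: 10 → 4 → 16 → 10  — repeats 10 (not base-5 happy)
221: 221 → 27 → 5 → 1  — reaches 1 (base-5 happy)
249: 249 → 49 → 33 → 11 → 5 → 1  — reaches 1 (base-5 happy)

10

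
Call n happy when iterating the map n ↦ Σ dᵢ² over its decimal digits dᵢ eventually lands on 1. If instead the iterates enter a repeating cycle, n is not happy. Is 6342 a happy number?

not happy

6342 → 6² + 3² + 4² + 2² = 65
65 → 6² + 5² = 61
61 → 6² + 1² = 37
37 → 3² + 7² = 58
58 → 5² + 8² = 89
89 → 8² + 9² = 145
145 → 1² + 4² + 5² = 42
42 → 4² + 2² = 20
20 → 2² + 0² = 4
4 → 4² = 16
16 → 1² + 6² = 37  — 37 already seen; the sequence cycles without reaching 1.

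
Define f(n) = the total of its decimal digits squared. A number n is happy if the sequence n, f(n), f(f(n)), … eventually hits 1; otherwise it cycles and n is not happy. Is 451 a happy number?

not happy

451 → 4² + 5² + 1² = 42
42 → 4² + 2² = 20
20 → 2² + 0² = 4
4 → 4² = 16
16 → 1² + 6² = 37
37 → 3² + 7² = 58
58 → 5² + 8² = 89
89 → 8² + 9² = 145
145 → 1² + 4² + 5² = 42  — 42 already seen; the sequence cycles without reaching 1.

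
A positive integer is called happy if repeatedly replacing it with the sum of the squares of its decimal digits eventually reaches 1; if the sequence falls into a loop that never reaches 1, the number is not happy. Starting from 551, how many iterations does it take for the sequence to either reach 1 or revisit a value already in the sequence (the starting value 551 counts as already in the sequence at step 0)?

12

551 → 5² + 5² + 1² = 25 + 25 + 1 = 51
51 → 5² + 1² = 25 + 1 = 26
26 → 2² + 6² = 4 + 36 = 40
40 → 4² + 0² = 16 + 0 = 16
16 → 1² + 6² = 1 + 36 = 37
37 → 3² + 7² = 9 + 49 = 58
58 → 5² + 8² = 25 + 64 = 89
89 → 8² + 9² = 64 + 81 = 145
145 → 1² + 4² + 5² = 1 + 16 + 25 = 42
42 → 4² + 2² = 16 + 4 = 20
20 → 2² + 0² = 4 + 0 = 4
4 → 4² = 16  — 16 repeats.
That took 12 steps.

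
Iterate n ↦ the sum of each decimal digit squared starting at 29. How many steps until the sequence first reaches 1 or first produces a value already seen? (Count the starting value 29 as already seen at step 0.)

10

29 → 2² + 9² = 85
85 → 8² + 5² = 89
89 → 8² + 9² = 145
145 → 1² + 4² + 5² = 42
42 → 4² + 2² = 20
20 → 2² + 0² = 4
4 → 4² = 16
16 → 1² + 6² = 37
37 → 3² + 7² = 58
58 → 5² + 8² = 89  — 89 repeats.
That took 10 steps.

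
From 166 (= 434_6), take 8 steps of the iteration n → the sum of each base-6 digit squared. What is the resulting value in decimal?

166 = (4,3,4)_6 → 4² + 3² + 4² = 16 + 9 + 16 = 41
41 = (1,0,5)_6 → 1² + 0² + 5² = 1 + 0 + 25 = 26
26 = (4,2)_6 → 4² + 2² = 16 + 4 = 20
20 = (3,2)_6 → 3² + 2² = 9 + 4 = 13
13 = (2,1)_6 → 2² + 1² = 4 + 1 = 5
5 = (5)_6 → 5² = 25
25 = (4,1)_6 → 4² + 1² = 16 + 1 = 17
17 = (2,5)_6 → 2² + 5² = 4 + 25 = 29

29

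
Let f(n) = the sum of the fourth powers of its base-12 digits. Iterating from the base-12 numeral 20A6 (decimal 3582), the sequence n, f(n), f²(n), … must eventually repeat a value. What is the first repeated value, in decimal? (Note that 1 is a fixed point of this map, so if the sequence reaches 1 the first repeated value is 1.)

11312

3582 = (2,0,10,6)_12 → 2⁴ + 0⁴ + 10⁴ + 6⁴ = 16 + 0 + 10000 + 1296 = 11312
11312 = (6,6,6,8)_12 → 6⁴ + 6⁴ + 6⁴ + 8⁴ = 1296 + 1296 + 1296 + 4096 = 7984
7984 = (4,7,5,4)_12 → 4⁴ + 7⁴ + 5⁴ + 4⁴ = 256 + 2401 + 625 + 256 = 3538
3538 = (2,0,6,10)_12 → 2⁴ + 0⁴ + 6⁴ + 10⁴ = 16 + 0 + 1296 + 10000 = 11312  — 11312 already appeared earlier.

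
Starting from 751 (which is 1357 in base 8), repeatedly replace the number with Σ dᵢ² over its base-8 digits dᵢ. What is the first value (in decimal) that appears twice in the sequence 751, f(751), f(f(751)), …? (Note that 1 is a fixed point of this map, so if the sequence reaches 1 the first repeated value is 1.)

751 = (1,3,5,7)_8 → 1² + 3² + 5² + 7² = 84
84 = (1,2,4)_8 → 1² + 2² + 4² = 21
21 = (2,5)_8 → 2² + 5² = 29
29 = (3,5)_8 → 3² + 5² = 34
34 = (4,2)_8 → 4² + 2² = 20
20 = (2,4)_8 → 2² + 4² = 20  — 20 already appeared earlier.

20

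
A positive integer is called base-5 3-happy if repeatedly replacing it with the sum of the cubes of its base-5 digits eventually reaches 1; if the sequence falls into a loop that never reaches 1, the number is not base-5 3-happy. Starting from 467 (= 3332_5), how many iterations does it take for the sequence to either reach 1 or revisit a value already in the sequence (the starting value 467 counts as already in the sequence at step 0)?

467 = (3,3,3,2)_5 → 89
89 = (3,2,4)_5 → 99
99 = (3,4,4)_5 → 155
155 = (1,1,1,0)_5 → 3
3 = (3)_5 → 27
27 = (1,0,2)_5 → 9
9 = (1,4)_5 → 65
65 = (2,3,0)_5 → 35
35 = (1,2,0)_5 → 9  — 9 repeats.
That took 9 steps.

9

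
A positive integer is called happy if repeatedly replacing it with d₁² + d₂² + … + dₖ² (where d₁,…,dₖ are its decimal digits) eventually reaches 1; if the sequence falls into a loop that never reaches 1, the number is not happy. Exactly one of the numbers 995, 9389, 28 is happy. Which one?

995: 995 → 187 → 114 → 18 → 65 → 61 → 37 → 58 → 89 → 145 → 42 → 20 → 4 → 16 → 37  — repeats 37 (not happy)
9389: 9389 → 235 → 38 → 73 → 58 → 89 → 145 → 42 → 20 → 4 → 16 → 37 → 58  — repeats 58 (not happy)
28: 28 → 68 → 100 → 1  — reaches 1 (happy)

28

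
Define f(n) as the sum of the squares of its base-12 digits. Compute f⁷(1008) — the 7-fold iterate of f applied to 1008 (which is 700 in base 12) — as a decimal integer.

34

1008 = (7,0,0)_12 → 7² + 0² + 0² = 49
49 = (4,1)_12 → 4² + 1² = 17
17 = (1,5)_12 → 1² + 5² = 26
26 = (2,2)_12 → 2² + 2² = 8
8 = (8)_12 → 8² = 64
64 = (5,4)_12 → 5² + 4² = 41
41 = (3,5)_12 → 3² + 5² = 34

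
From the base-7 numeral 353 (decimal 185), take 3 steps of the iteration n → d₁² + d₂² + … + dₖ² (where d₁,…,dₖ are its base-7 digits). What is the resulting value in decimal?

185 = (3,5,3)_7 → 3² + 5² + 3² = 9 + 25 + 9 = 43
43 = (6,1)_7 → 6² + 1² = 36 + 1 = 37
37 = (5,2)_7 → 5² + 2² = 25 + 4 = 29

29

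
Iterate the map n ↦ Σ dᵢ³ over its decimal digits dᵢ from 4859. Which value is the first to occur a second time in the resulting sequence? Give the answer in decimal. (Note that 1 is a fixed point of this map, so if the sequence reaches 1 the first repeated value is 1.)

4859 → 4³ + 8³ + 5³ + 9³ = 1430
1430 → 1³ + 4³ + 3³ + 0³ = 92
92 → 9³ + 2³ = 737
737 → 7³ + 3³ + 7³ = 713
713 → 7³ + 1³ + 3³ = 371
371 → 3³ + 7³ + 1³ = 371  — 371 already appeared earlier.

371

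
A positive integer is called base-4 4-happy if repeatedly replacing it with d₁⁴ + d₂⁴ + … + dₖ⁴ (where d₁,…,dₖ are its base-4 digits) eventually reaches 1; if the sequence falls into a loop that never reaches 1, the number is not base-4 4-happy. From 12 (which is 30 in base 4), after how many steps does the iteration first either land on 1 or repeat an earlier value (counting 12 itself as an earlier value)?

12 = (3,0)_4 → 3⁴ + 0⁴ = 81 + 0 = 81
81 = (1,1,0,1)_4 → 1⁴ + 1⁴ + 0⁴ + 1⁴ = 1 + 1 + 0 + 1 = 3
3 = (3)_4 → 3⁴ = 81  — 81 repeats.
That took 3 steps.

3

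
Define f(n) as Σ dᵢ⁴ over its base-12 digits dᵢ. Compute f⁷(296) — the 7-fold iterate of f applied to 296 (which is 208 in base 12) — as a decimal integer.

296 = (2,0,8)_12 → 2⁴ + 0⁴ + 8⁴ = 16 + 0 + 4096 = 4112
4112 = (2,4,6,8)_12 → 2⁴ + 4⁴ + 6⁴ + 8⁴ = 16 + 256 + 1296 + 4096 = 5664
5664 = (3,3,4,0)_12 → 3⁴ + 3⁴ + 4⁴ + 0⁴ = 81 + 81 + 256 + 0 = 418
418 = (2,10,10)_12 → 2⁴ + 10⁴ + 10⁴ = 16 + 10000 + 10000 = 20016
20016 = (11,7,0,0)_12 → 11⁴ + 7⁴ + 0⁴ + 0⁴ = 14641 + 2401 + 0 + 0 = 17042
17042 = (9,10,4,2)_12 → 9⁴ + 10⁴ + 4⁴ + 2⁴ = 6561 + 10000 + 256 + 16 = 16833
16833 = (9,8,10,9)_12 → 9⁴ + 8⁴ + 10⁴ + 9⁴ = 6561 + 4096 + 10000 + 6561 = 27218

27218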